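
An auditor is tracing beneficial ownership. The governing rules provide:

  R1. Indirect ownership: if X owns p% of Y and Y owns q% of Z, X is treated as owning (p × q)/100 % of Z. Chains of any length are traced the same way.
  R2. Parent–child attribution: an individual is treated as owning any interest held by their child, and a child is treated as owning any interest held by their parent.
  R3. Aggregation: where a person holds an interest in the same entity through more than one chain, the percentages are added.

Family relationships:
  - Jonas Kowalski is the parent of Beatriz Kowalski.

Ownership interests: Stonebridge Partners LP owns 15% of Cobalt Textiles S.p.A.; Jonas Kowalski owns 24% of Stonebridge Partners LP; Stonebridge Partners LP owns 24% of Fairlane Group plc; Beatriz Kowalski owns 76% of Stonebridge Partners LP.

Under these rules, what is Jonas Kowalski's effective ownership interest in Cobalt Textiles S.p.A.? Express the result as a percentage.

By parent–child attribution (R2), Jonas Kowalski is treated as also owning Beatriz Kowalski's interest in Stonebridge Partners LP, giving 24% + 76% = 100%.
Chain via Stonebridge Partners LP (R1): 100% × 15% = 15% of Cobalt Textiles S.p.A.

15%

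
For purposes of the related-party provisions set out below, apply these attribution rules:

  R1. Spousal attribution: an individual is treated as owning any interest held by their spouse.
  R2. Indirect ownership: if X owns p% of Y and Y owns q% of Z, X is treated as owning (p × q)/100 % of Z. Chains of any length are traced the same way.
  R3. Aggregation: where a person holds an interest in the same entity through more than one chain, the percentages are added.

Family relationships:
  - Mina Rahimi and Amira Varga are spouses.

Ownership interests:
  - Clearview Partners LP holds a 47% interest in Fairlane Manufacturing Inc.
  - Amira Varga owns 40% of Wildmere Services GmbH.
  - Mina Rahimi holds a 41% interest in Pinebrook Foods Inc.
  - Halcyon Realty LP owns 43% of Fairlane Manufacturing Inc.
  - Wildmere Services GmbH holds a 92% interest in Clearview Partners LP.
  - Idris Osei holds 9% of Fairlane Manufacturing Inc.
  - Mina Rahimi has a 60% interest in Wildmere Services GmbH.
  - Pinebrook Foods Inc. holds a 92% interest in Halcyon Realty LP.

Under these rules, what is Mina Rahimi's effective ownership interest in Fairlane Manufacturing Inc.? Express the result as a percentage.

59.4596%

By spousal attribution (R1), Mina Rahimi is treated as also owning Amira Varga's interest in Wildmere Services GmbH, giving 60% + 40% = 100%.
Chain via Wildmere Services GmbH → Clearview Partners LP (R2): 100% × 92% × 47% = 43.24% of Fairlane Manufacturing Inc.
Chain via Pinebrook Foods Inc. → Halcyon Realty LP (R2): 41% × 92% × 43% = 16.2196% of Fairlane Manufacturing Inc.
Aggregating (R3): 43.24% + 16.2196% = 59.4596%.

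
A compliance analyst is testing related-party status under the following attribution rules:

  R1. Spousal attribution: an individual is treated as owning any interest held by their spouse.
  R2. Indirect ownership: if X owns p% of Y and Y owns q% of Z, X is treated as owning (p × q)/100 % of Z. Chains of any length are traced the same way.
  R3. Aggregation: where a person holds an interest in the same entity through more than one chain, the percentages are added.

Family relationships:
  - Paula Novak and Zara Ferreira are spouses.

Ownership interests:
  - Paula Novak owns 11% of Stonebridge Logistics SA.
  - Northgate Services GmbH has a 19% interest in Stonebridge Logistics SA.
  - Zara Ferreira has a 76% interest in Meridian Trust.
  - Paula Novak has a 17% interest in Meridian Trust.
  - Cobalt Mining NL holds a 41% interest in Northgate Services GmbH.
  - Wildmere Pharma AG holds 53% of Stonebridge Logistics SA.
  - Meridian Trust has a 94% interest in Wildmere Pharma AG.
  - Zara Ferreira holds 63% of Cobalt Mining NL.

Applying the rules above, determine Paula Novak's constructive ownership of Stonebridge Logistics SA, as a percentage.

By spousal attribution (R1), Paula Novak is treated as also owning Zara Ferreira's interest in Meridian Trust, giving 17% + 76% = 93%.
By spousal attribution (R1), Paula Novak is treated as owning Zara Ferreira's 63% interest in Cobalt Mining NL.
Chain via Meridian Trust → Wildmere Pharma AG (R2): 93% × 94% × 53% = 46.3326% of Stonebridge Logistics SA.
Direct interest in Stonebridge Logistics SA: 11%.
Chain via Cobalt Mining NL → Northgate Services GmbH (R2): 63% × 41% × 19% = 4.9077% of Stonebridge Logistics SA.
Aggregating (R3): 46.3326% + 11% + 4.9077% = 62.2403%.

62.2403%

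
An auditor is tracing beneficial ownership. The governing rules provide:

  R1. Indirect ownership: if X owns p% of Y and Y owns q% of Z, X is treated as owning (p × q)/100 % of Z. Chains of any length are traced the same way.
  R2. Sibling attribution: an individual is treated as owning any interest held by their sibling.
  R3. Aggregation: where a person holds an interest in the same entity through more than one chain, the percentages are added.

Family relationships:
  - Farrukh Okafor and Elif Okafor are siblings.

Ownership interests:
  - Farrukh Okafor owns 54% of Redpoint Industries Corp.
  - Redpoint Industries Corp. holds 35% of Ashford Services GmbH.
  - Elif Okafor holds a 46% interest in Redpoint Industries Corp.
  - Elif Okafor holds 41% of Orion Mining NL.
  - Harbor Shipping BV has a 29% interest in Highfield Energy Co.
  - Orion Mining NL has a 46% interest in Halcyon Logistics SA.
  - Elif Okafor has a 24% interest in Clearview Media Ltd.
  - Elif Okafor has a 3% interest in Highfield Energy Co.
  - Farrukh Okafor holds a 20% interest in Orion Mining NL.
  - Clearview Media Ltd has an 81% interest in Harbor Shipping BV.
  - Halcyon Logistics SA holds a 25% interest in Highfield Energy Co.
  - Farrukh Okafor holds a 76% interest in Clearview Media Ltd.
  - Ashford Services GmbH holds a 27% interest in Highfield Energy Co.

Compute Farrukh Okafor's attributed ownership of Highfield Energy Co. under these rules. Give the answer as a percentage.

42.955%

By sibling attribution (R2), Farrukh Okafor is treated as also owning Elif Okafor's interest in Orion Mining NL, giving 20% + 41% = 61%.
By sibling attribution (R2), Farrukh Okafor is treated as also owning Elif Okafor's interest in Clearview Media Ltd, giving 76% + 24% = 100%.
By sibling attribution (R2), Farrukh Okafor is treated as also owning Elif Okafor's interest in Redpoint Industries Corp, giving 54% + 46% = 100%.
By sibling attribution (R2), Farrukh Okafor is treated as owning Elif Okafor's 3% interest in Highfield Energy Co.
Chain via Orion Mining NL → Halcyon Logistics SA (R1): 61% × 46% × 25% = 7.015% of Highfield Energy Co.
Chain via Clearview Media Ltd → Harbor Shipping BV (R1): 100% × 81% × 29% = 23.49% of Highfield Energy Co.
Chain via Redpoint Industries Corp. → Ashford Services GmbH (R1): 100% × 35% × 27% = 9.45% of Highfield Energy Co.
Direct interest in Highfield Energy Co: 3%.
Aggregating (R3): 7.015% + 23.49% + 9.45% + 3% = 42.955%.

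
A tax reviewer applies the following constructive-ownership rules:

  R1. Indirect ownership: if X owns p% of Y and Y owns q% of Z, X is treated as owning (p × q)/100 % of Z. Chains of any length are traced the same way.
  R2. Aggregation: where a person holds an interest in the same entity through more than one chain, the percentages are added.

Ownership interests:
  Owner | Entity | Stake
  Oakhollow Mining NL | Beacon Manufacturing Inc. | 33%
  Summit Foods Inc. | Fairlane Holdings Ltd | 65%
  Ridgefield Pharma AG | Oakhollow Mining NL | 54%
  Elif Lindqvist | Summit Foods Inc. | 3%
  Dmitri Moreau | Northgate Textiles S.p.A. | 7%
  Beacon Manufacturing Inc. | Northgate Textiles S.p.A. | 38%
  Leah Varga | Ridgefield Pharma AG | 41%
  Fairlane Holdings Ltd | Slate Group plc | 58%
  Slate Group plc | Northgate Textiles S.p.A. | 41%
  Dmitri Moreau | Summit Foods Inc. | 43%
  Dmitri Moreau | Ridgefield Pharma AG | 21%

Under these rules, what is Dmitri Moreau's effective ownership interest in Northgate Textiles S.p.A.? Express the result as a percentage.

15.068546%

Chain via Ridgefield Pharma AG → Oakhollow Mining NL → Beacon Manufacturing Inc. (R1): 21% × 54% × 33% × 38% = 1.422036% of Northgate Textiles S.p.A.
Chain via Summit Foods Inc. → Fairlane Holdings Ltd → Slate Group plc (R1): 43% × 65% × 58% × 41% = 6.64651% of Northgate Textiles S.p.A.
Direct interest in Northgate Textiles S.p.A: 7%.
Aggregating (R2): 1.422036% + 6.64651% + 7% = 15.068546%.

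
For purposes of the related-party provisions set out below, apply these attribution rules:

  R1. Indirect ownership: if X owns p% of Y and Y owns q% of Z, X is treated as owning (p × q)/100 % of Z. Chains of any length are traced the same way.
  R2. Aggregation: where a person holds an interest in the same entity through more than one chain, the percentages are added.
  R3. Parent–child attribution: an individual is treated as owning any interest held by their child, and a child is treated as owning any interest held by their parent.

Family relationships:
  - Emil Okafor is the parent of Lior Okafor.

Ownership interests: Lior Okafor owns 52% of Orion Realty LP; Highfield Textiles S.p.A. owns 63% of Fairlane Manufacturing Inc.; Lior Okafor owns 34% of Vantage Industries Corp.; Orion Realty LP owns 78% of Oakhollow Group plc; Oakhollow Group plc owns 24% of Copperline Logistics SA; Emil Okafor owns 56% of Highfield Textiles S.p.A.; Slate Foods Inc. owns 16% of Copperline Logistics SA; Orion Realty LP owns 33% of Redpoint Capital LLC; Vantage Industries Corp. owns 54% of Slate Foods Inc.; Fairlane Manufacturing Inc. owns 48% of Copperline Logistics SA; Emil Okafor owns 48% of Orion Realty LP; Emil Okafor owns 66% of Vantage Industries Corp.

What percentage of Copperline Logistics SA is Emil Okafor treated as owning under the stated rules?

By parent–child attribution (R3), Emil Okafor is treated as also owning Lior Okafor's interest in Vantage Industries Corp, giving 66% + 34% = 100%.
By parent–child attribution (R3), Emil Okafor is treated as also owning Lior Okafor's interest in Orion Realty LP, giving 48% + 52% = 100%.
Chain via Vantage Industries Corp. → Slate Foods Inc. (R1): 100% × 54% × 16% = 8.64% of Copperline Logistics SA.
Chain via Highfield Textiles S.p.A. → Fairlane Manufacturing Inc. (R1): 56% × 63% × 48% = 16.9344% of Copperline Logistics SA.
Chain via Orion Realty LP → Oakhollow Group plc (R1): 100% × 78% × 24% = 18.72% of Copperline Logistics SA.
Aggregating (R2): 8.64% + 16.9344% + 18.72% = 44.2944%.

44.2944%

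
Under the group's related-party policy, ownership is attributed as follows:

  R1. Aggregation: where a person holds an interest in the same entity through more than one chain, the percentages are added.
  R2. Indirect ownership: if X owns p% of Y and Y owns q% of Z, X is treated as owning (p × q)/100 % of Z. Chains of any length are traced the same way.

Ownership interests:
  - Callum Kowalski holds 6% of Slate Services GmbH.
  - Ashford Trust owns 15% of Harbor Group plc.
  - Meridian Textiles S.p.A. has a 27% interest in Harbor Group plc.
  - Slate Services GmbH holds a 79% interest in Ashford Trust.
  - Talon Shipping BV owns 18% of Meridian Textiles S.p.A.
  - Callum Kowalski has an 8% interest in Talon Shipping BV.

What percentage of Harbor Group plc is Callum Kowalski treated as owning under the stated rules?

1.0998%

Chain via Slate Services GmbH → Ashford Trust (R2): 6% × 79% × 15% = 0.711% of Harbor Group plc.
Chain via Talon Shipping BV → Meridian Textiles S.p.A. (R2): 8% × 18% × 27% = 0.3888% of Harbor Group plc.
Aggregating (R1): 0.711% + 0.3888% = 1.0998%.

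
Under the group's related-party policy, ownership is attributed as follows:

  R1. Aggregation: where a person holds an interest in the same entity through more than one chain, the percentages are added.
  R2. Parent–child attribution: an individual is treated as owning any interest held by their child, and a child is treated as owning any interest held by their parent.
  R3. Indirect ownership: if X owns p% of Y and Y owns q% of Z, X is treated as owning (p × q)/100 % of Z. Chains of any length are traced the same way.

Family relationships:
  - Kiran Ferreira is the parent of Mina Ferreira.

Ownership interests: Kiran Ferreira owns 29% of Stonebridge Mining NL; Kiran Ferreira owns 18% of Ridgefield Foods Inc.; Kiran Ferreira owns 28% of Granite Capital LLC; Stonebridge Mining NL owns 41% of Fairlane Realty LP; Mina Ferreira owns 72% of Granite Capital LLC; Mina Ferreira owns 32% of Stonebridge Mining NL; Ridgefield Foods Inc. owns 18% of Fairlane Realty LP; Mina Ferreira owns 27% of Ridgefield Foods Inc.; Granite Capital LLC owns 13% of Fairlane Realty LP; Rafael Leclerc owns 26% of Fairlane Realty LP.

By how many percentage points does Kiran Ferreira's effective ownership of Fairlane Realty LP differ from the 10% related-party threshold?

36.11

By parent–child attribution (R2), Kiran Ferreira is treated as also owning Mina Ferreira's interest in Granite Capital LLC, giving 28% + 72% = 100%.
By parent–child attribution (R2), Kiran Ferreira is treated as also owning Mina Ferreira's interest in Ridgefield Foods Inc, giving 18% + 27% = 45%.
By parent–child attribution (R2), Kiran Ferreira is treated as also owning Mina Ferreira's interest in Stonebridge Mining NL, giving 29% + 32% = 61%.
Chain via Granite Capital LLC (R3): 100% × 13% = 13% of Fairlane Realty LP.
Chain via Ridgefield Foods Inc. (R3): 45% × 18% = 8.1% of Fairlane Realty LP.
Chain via Stonebridge Mining NL (R3): 61% × 41% = 25.01% of Fairlane Realty LP.
Aggregating (R1): 13% + 8.1% + 25.01% = 46.11%.
46.11% exceeds the 10% threshold by 36.11 percentage points.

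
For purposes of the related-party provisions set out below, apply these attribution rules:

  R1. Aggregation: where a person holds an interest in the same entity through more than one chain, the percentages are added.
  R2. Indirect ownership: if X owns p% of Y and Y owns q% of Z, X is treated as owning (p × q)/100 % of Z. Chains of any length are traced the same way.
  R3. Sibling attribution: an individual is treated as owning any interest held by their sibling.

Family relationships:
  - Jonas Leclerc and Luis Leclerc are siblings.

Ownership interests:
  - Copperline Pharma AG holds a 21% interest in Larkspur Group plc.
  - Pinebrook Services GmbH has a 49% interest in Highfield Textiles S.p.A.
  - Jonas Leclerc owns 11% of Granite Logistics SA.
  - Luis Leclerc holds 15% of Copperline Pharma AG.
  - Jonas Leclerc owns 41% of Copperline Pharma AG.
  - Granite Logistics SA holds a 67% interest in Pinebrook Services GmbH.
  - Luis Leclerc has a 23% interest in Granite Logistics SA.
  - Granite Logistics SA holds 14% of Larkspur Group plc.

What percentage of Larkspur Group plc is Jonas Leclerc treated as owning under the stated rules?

16.52%

By sibling attribution (R3), Jonas Leclerc is treated as also owning Luis Leclerc's interest in Copperline Pharma AG, giving 41% + 15% = 56%.
By sibling attribution (R3), Jonas Leclerc is treated as also owning Luis Leclerc's interest in Granite Logistics SA, giving 11% + 23% = 34%.
Chain via Copperline Pharma AG (R2): 56% × 21% = 11.76% of Larkspur Group plc.
Chain via Granite Logistics SA (R2): 34% × 14% = 4.76% of Larkspur Group plc.
Aggregating (R1): 11.76% + 4.76% = 16.52%.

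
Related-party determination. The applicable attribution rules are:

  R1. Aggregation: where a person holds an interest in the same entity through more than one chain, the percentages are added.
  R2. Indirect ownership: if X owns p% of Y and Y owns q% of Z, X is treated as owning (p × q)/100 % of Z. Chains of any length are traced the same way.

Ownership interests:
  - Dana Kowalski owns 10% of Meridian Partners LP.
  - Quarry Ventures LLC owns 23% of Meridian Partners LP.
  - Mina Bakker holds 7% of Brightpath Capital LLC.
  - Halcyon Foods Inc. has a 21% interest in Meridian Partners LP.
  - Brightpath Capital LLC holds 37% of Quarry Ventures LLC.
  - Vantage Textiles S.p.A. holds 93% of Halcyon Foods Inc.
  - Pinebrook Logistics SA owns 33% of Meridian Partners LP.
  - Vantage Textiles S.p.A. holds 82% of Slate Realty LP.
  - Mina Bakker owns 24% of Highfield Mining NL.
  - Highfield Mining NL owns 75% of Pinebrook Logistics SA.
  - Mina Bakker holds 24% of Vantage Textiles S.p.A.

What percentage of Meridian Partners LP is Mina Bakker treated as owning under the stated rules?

11.2229%

Chain via Vantage Textiles S.p.A. → Halcyon Foods Inc. (R2): 24% × 93% × 21% = 4.6872% of Meridian Partners LP.
Chain via Brightpath Capital LLC → Quarry Ventures LLC (R2): 7% × 37% × 23% = 0.5957% of Meridian Partners LP.
Chain via Highfield Mining NL → Pinebrook Logistics SA (R2): 24% × 75% × 33% = 5.94% of Meridian Partners LP.
Aggregating (R1): 4.6872% + 0.5957% + 5.94% = 11.2229%.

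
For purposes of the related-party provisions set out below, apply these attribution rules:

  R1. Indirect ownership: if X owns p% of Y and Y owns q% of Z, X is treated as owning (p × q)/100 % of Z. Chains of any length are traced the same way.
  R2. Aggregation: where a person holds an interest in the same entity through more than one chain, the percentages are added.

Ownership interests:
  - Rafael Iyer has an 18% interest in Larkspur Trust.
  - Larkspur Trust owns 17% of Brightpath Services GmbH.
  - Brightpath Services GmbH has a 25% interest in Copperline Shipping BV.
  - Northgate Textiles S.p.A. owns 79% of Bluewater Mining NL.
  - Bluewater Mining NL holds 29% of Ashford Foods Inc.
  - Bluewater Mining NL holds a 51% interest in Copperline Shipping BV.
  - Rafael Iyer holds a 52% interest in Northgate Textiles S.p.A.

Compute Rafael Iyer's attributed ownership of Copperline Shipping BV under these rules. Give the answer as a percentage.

21.7158%

Chain via Larkspur Trust → Brightpath Services GmbH (R1): 18% × 17% × 25% = 0.765% of Copperline Shipping BV.
Chain via Northgate Textiles S.p.A. → Bluewater Mining NL (R1): 52% × 79% × 51% = 20.9508% of Copperline Shipping BV.
Aggregating (R2): 0.765% + 20.9508% = 21.7158%.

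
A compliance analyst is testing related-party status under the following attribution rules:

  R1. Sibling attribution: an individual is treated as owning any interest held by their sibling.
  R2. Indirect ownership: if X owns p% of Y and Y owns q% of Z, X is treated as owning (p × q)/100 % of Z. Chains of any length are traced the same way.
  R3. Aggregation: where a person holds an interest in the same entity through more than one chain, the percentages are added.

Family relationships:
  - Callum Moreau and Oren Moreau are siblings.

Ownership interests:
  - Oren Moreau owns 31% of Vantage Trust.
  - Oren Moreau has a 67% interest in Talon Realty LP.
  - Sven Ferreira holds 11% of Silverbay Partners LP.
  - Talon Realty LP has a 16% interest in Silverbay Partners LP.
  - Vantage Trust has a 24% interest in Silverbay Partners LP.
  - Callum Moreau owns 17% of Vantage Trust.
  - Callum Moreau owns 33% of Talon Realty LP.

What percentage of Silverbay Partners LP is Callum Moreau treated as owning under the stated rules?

27.52%

By sibling attribution (R1), Callum Moreau is treated as also owning Oren Moreau's interest in Talon Realty LP, giving 33% + 67% = 100%.
By sibling attribution (R1), Callum Moreau is treated as also owning Oren Moreau's interest in Vantage Trust, giving 17% + 31% = 48%.
Chain via Talon Realty LP (R2): 100% × 16% = 16% of Silverbay Partners LP.
Chain via Vantage Trust (R2): 48% × 24% = 11.52% of Silverbay Partners LP.
Aggregating (R3): 16% + 11.52% = 27.52%.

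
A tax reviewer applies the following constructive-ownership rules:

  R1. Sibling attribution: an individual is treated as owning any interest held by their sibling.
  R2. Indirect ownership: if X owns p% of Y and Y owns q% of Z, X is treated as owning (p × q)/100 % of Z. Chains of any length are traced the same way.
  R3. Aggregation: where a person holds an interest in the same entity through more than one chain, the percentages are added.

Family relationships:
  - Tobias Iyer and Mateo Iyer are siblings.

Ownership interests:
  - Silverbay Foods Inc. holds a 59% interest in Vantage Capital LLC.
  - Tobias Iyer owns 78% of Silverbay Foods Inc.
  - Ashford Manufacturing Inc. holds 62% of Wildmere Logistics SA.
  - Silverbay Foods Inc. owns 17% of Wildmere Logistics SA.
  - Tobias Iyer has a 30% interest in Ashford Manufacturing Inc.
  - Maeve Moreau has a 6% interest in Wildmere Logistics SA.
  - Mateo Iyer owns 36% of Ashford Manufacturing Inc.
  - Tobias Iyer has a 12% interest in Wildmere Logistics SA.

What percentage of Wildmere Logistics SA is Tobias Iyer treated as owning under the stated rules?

By sibling attribution (R1), Tobias Iyer is treated as also owning Mateo Iyer's interest in Ashford Manufacturing Inc, giving 30% + 36% = 66%.
Chain via Ashford Manufacturing Inc. (R2): 66% × 62% = 40.92% of Wildmere Logistics SA.
Chain via Silverbay Foods Inc. (R2): 78% × 17% = 13.26% of Wildmere Logistics SA.
Direct interest in Wildmere Logistics SA: 12%.
Aggregating (R3): 40.92% + 13.26% + 12% = 66.18%.

66.18%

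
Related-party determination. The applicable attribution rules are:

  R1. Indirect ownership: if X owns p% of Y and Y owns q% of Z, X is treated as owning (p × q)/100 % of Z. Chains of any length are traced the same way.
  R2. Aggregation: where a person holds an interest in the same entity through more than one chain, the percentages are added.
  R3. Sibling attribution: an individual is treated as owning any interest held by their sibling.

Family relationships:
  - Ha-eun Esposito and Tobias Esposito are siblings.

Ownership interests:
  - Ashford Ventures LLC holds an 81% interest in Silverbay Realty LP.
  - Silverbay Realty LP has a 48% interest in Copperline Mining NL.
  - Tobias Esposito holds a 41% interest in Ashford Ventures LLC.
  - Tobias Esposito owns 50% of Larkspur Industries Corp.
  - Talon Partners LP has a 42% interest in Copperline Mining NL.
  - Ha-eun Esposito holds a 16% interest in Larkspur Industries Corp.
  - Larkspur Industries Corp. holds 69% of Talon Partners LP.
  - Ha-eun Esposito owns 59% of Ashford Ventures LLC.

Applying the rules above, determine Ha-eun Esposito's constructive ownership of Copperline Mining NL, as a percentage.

By sibling attribution (R3), Ha-eun Esposito is treated as also owning Tobias Esposito's interest in Ashford Ventures LLC, giving 59% + 41% = 100%.
By sibling attribution (R3), Ha-eun Esposito is treated as also owning Tobias Esposito's interest in Larkspur Industries Corp, giving 16% + 50% = 66%.
Chain via Ashford Ventures LLC → Silverbay Realty LP (R1): 100% × 81% × 48% = 38.88% of Copperline Mining NL.
Chain via Larkspur Industries Corp. → Talon Partners LP (R1): 66% × 69% × 42% = 19.1268% of Copperline Mining NL.
Aggregating (R2): 38.88% + 19.1268% = 58.0068%.

58.0068%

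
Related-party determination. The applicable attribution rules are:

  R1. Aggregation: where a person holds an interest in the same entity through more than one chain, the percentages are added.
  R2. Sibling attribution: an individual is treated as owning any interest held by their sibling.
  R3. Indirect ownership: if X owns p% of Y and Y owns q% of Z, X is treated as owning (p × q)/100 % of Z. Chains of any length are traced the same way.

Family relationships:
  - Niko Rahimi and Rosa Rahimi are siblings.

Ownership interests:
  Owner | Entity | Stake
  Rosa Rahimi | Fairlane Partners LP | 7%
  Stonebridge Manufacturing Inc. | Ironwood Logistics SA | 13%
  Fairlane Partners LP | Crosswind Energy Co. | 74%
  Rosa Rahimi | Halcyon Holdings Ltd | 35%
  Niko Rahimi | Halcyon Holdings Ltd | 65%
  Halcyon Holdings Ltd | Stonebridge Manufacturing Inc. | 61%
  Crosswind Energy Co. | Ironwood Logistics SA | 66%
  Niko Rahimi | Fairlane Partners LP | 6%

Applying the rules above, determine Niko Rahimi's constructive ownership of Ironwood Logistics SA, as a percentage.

14.2792%

By sibling attribution (R2), Niko Rahimi is treated as also owning Rosa Rahimi's interest in Fairlane Partners LP, giving 6% + 7% = 13%.
By sibling attribution (R2), Niko Rahimi is treated as also owning Rosa Rahimi's interest in Halcyon Holdings Ltd, giving 65% + 35% = 100%.
Chain via Fairlane Partners LP → Crosswind Energy Co. (R3): 13% × 74% × 66% = 6.3492% of Ironwood Logistics SA.
Chain via Halcyon Holdings Ltd → Stonebridge Manufacturing Inc. (R3): 100% × 61% × 13% = 7.93% of Ironwood Logistics SA.
Aggregating (R1): 6.3492% + 7.93% = 14.2792%.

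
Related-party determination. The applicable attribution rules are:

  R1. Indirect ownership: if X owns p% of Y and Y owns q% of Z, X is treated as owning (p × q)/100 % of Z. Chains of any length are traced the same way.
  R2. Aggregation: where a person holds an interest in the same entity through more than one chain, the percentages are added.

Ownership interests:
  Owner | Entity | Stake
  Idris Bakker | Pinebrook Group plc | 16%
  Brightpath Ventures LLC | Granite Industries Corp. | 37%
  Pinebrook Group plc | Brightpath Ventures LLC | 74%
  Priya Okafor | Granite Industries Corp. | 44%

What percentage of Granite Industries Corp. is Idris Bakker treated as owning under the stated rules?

Chain via Pinebrook Group plc → Brightpath Ventures LLC (R1): 16% × 74% × 37% = 4.3808% of Granite Industries Corp.

4.3808%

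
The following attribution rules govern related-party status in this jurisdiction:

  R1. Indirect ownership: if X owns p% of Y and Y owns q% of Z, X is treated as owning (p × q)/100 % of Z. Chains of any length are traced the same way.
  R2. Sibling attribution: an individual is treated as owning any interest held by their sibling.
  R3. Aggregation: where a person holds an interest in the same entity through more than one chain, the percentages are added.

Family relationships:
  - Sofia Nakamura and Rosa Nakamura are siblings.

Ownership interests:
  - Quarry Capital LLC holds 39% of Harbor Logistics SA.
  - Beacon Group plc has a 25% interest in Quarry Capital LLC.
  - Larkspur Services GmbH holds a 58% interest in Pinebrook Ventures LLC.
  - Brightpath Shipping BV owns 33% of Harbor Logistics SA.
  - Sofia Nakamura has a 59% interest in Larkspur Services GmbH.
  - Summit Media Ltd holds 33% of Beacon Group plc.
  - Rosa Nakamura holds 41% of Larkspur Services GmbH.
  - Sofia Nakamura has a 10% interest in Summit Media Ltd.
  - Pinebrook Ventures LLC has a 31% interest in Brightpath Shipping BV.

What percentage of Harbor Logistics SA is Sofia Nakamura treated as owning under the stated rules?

6.25515%

By sibling attribution (R2), Sofia Nakamura is treated as also owning Rosa Nakamura's interest in Larkspur Services GmbH, giving 59% + 41% = 100%.
Chain via Larkspur Services GmbH → Pinebrook Ventures LLC → Brightpath Shipping BV (R1): 100% × 58% × 31% × 33% = 5.9334% of Harbor Logistics SA.
Chain via Summit Media Ltd → Beacon Group plc → Quarry Capital LLC (R1): 10% × 33% × 25% × 39% = 0.32175% of Harbor Logistics SA.
Aggregating (R3): 5.9334% + 0.32175% = 6.25515%.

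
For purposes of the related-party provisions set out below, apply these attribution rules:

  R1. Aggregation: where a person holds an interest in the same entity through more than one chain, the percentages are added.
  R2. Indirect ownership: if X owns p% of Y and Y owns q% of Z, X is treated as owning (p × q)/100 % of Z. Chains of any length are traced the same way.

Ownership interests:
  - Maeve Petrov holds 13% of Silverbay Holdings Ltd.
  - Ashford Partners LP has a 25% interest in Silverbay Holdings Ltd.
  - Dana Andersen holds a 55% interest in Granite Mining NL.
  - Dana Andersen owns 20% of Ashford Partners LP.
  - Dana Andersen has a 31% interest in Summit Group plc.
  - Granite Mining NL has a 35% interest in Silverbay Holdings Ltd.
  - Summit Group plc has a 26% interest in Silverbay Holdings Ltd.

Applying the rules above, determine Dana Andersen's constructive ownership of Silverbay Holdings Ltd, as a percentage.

Chain via Granite Mining NL (R2): 55% × 35% = 19.25% of Silverbay Holdings Ltd.
Chain via Ashford Partners LP (R2): 20% × 25% = 5% of Silverbay Holdings Ltd.
Chain via Summit Group plc (R2): 31% × 26% = 8.06% of Silverbay Holdings Ltd.
Aggregating (R1): 19.25% + 5% + 8.06% = 32.31%.

32.31%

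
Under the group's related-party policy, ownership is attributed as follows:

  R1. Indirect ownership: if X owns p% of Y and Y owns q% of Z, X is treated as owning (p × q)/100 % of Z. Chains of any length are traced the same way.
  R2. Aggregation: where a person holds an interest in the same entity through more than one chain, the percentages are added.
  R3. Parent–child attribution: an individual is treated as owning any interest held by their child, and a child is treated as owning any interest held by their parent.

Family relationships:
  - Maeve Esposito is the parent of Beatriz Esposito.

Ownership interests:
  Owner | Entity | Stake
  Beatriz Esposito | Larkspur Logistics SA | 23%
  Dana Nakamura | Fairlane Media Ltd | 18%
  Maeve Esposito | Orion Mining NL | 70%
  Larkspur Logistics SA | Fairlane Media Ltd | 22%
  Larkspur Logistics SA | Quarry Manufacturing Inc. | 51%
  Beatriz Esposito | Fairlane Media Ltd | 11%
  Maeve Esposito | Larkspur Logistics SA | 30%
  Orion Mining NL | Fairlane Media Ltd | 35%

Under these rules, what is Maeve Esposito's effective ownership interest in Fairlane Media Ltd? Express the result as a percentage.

47.16%

By parent–child attribution (R3), Maeve Esposito is treated as also owning Beatriz Esposito's interest in Larkspur Logistics SA, giving 30% + 23% = 53%.
By parent–child attribution (R3), Maeve Esposito is treated as owning Beatriz Esposito's 11% interest in Fairlane Media Ltd.
Chain via Orion Mining NL (R1): 70% × 35% = 24.5% of Fairlane Media Ltd.
Chain via Larkspur Logistics SA (R1): 53% × 22% = 11.66% of Fairlane Media Ltd.
Direct interest in Fairlane Media Ltd: 11%.
Aggregating (R2): 24.5% + 11.66% + 11% = 47.16%.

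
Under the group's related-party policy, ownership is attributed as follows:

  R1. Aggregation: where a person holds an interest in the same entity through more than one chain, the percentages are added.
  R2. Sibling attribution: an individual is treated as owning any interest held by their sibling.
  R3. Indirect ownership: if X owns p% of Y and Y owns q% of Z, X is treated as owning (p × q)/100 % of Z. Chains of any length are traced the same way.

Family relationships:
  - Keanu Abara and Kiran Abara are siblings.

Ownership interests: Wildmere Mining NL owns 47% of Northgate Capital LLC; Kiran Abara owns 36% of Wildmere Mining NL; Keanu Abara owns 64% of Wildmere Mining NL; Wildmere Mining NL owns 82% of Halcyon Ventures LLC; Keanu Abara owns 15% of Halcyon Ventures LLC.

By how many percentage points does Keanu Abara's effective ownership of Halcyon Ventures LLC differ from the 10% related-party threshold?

By sibling attribution (R2), Keanu Abara is treated as also owning Kiran Abara's interest in Wildmere Mining NL, giving 64% + 36% = 100%.
Chain via Wildmere Mining NL (R3): 100% × 82% = 82% of Halcyon Ventures LLC.
Direct interest in Halcyon Ventures LLC: 15%.
Aggregating (R1): 82% + 15% = 97%.
97% exceeds the 10% threshold by 87 percentage points.

87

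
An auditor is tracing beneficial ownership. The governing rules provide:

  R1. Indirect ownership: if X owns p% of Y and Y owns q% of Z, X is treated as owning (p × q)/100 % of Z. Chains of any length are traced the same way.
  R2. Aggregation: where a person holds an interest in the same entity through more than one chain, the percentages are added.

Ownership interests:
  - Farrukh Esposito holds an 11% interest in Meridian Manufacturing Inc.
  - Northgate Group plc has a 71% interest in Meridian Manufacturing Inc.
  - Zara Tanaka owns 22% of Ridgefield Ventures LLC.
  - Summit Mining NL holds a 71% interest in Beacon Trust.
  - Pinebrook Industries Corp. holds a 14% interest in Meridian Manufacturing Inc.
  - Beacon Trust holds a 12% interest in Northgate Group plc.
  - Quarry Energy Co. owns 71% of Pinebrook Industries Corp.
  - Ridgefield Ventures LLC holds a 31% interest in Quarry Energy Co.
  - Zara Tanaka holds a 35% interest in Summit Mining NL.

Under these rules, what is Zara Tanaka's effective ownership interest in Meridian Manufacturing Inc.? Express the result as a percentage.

Chain via Ridgefield Ventures LLC → Quarry Energy Co. → Pinebrook Industries Corp. (R1): 22% × 31% × 71% × 14% = 0.677908% of Meridian Manufacturing Inc.
Chain via Summit Mining NL → Beacon Trust → Northgate Group plc (R1): 35% × 71% × 12% × 71% = 2.11722% of Meridian Manufacturing Inc.
Aggregating (R2): 0.677908% + 2.11722% = 2.795128%.

2.795128%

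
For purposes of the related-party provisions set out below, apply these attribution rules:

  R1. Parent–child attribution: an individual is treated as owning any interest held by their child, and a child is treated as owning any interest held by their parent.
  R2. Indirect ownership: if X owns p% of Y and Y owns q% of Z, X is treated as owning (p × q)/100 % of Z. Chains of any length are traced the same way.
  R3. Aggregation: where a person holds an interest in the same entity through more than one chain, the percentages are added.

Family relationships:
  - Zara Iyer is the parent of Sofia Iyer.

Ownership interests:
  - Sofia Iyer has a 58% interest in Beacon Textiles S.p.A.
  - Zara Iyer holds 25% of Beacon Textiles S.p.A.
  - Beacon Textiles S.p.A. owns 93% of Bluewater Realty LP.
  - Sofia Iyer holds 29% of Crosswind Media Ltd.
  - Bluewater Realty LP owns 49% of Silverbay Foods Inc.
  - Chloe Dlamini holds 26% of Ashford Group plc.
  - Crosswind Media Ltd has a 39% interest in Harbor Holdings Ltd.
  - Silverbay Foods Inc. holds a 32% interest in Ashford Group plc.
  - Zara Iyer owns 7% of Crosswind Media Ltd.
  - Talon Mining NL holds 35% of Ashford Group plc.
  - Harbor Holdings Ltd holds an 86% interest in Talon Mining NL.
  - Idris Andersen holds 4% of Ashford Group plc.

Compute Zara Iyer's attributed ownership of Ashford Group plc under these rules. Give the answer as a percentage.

By parent–child attribution (R1), Zara Iyer is treated as also owning Sofia Iyer's interest in Beacon Textiles S.p.A, giving 25% + 58% = 83%.
By parent–child attribution (R1), Zara Iyer is treated as also owning Sofia Iyer's interest in Crosswind Media Ltd, giving 7% + 29% = 36%.
Chain via Beacon Textiles S.p.A. → Bluewater Realty LP → Silverbay Foods Inc. (R2): 83% × 93% × 49% × 32% = 12.103392% of Ashford Group plc.
Chain via Crosswind Media Ltd → Harbor Holdings Ltd → Talon Mining NL (R2): 36% × 39% × 86% × 35% = 4.22604% of Ashford Group plc.
Aggregating (R3): 12.103392% + 4.22604% = 16.329432%.

16.329432%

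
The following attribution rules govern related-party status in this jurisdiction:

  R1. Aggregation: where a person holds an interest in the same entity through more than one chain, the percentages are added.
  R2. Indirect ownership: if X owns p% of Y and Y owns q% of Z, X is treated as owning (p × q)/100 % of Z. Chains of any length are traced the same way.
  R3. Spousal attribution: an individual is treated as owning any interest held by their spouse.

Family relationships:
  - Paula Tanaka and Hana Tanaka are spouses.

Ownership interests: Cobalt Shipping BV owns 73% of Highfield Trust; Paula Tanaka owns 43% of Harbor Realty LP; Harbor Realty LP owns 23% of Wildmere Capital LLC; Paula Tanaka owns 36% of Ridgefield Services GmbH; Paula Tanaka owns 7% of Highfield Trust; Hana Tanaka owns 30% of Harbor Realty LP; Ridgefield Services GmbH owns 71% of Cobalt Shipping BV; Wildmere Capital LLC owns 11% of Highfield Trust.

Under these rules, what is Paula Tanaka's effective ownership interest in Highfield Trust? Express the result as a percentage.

By spousal attribution (R3), Paula Tanaka is treated as also owning Hana Tanaka's interest in Harbor Realty LP, giving 43% + 30% = 73%.
Chain via Ridgefield Services GmbH → Cobalt Shipping BV (R2): 36% × 71% × 73% = 18.6588% of Highfield Trust.
Chain via Harbor Realty LP → Wildmere Capital LLC (R2): 73% × 23% × 11% = 1.8469% of Highfield Trust.
Direct interest in Highfield Trust: 7%.
Aggregating (R1): 18.6588% + 1.8469% + 7% = 27.5057%.

27.5057%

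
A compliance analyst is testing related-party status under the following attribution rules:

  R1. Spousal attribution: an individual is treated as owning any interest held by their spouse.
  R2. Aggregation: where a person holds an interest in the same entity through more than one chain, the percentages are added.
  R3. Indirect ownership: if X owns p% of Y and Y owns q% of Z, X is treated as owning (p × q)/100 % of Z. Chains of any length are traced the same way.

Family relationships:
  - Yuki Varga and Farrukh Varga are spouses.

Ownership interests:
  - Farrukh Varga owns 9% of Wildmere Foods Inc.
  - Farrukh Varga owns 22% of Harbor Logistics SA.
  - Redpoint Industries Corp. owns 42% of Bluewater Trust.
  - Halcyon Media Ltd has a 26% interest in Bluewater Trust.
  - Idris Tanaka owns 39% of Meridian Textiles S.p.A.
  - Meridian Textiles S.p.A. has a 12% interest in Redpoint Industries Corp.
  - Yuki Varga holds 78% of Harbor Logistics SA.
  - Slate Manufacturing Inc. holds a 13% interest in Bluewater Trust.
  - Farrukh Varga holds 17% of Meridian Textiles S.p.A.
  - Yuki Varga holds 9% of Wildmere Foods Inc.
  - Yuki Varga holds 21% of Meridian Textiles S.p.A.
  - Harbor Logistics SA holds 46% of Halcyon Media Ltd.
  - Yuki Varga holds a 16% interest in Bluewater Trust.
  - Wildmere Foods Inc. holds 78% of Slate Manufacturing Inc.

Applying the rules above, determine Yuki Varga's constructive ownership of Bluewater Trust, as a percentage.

31.7004%

By spousal attribution (R1), Yuki Varga is treated as also owning Farrukh Varga's interest in Meridian Textiles S.p.A, giving 21% + 17% = 38%.
By spousal attribution (R1), Yuki Varga is treated as also owning Farrukh Varga's interest in Wildmere Foods Inc, giving 9% + 9% = 18%.
By spousal attribution (R1), Yuki Varga is treated as also owning Farrukh Varga's interest in Harbor Logistics SA, giving 78% + 22% = 100%.
Chain via Meridian Textiles S.p.A. → Redpoint Industries Corp. (R3): 38% × 12% × 42% = 1.9152% of Bluewater Trust.
Chain via Wildmere Foods Inc. → Slate Manufacturing Inc. (R3): 18% × 78% × 13% = 1.8252% of Bluewater Trust.
Chain via Harbor Logistics SA → Halcyon Media Ltd (R3): 100% × 46% × 26% = 11.96% of Bluewater Trust.
Direct interest in Bluewater Trust: 16%.
Aggregating (R2): 1.9152% + 1.8252% + 11.96% + 16% = 31.7004%.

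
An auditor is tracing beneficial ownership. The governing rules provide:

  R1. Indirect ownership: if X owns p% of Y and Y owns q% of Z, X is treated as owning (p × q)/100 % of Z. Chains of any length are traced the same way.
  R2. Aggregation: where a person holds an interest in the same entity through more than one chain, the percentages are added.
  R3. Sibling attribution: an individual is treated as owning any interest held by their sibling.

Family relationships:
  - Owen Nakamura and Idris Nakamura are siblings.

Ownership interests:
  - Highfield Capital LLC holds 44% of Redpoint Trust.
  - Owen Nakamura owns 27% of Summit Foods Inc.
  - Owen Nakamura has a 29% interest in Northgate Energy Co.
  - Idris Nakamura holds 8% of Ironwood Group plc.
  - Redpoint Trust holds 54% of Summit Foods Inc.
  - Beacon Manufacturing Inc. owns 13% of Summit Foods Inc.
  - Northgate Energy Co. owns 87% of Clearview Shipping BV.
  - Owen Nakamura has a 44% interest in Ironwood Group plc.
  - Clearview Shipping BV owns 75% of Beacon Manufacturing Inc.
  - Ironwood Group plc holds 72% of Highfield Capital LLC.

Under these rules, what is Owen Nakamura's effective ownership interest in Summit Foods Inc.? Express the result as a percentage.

By sibling attribution (R3), Owen Nakamura is treated as also owning Idris Nakamura's interest in Ironwood Group plc, giving 44% + 8% = 52%.
Chain via Northgate Energy Co. → Clearview Shipping BV → Beacon Manufacturing Inc. (R1): 29% × 87% × 75% × 13% = 2.459925% of Summit Foods Inc.
Chain via Ironwood Group plc → Highfield Capital LLC → Redpoint Trust (R1): 52% × 72% × 44% × 54% = 8.895744% of Summit Foods Inc.
Direct interest in Summit Foods Inc: 27%.
Aggregating (R2): 2.459925% + 8.895744% + 27% = 38.355669%.

38.355669%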